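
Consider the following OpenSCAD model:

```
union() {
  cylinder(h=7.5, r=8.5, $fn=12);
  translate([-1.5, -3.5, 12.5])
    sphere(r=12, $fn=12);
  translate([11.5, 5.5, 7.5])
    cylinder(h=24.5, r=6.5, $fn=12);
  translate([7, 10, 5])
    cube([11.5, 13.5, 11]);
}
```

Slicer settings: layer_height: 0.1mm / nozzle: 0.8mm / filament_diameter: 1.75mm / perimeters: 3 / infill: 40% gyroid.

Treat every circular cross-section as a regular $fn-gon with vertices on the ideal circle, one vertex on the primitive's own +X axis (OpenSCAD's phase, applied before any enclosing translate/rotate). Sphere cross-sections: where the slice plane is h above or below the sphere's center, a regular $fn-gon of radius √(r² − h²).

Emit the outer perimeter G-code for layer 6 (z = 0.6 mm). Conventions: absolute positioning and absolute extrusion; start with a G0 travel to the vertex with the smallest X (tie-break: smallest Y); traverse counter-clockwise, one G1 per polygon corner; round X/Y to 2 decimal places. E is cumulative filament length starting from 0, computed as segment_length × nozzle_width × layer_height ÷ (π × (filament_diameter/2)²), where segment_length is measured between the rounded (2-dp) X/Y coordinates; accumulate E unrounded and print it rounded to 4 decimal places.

At z = 0.6 mm: the cylinder: section is a regular 12-gon, circumradius r=8.5; the r=12 sphere at (-1.5, -3.5) slices to a regular 12-gon of circumradius 1.546 (√(r²−h²) with h=11.9 from center); the cylinder at (11.5, 5.5) does not reach this height (z outside [7.5, 32]); the cube at (7, 10) is not intersected at this z (z outside [5, 16]); Taking the union: the r=12 sphere at (-1.5, -3.5) lies entirely inside the r=8.5 cylinder, so the union is just the r=8.5 cylinder — 1 connected region. The outline is a single polygon with 12 vertices. Extrusion per mm of travel: 0.8 × 0.1 / (π × 0.875²) = 0.033260. Accumulating E over each segment gives final E = 1.7560.

G0 X-8.50 Y0.00 Z0.60
G1 X-7.36 Y-4.25 E0.1464
G1 X-4.25 Y-7.36 E0.2926
G1 X0.00 Y-8.50 E0.4390
G1 X4.25 Y-7.36 E0.5853
G1 X7.36 Y-4.25 E0.7316
G1 X8.50 Y0.00 E0.8780
G1 X7.36 Y4.25 E1.0243
G1 X4.25 Y7.36 E1.1706
G1 X0.00 Y8.50 E1.3170
G1 X-4.25 Y7.36 E1.4633
G1 X-7.36 Y4.25 E1.6096
G1 X-8.50 Y0.00 E1.7560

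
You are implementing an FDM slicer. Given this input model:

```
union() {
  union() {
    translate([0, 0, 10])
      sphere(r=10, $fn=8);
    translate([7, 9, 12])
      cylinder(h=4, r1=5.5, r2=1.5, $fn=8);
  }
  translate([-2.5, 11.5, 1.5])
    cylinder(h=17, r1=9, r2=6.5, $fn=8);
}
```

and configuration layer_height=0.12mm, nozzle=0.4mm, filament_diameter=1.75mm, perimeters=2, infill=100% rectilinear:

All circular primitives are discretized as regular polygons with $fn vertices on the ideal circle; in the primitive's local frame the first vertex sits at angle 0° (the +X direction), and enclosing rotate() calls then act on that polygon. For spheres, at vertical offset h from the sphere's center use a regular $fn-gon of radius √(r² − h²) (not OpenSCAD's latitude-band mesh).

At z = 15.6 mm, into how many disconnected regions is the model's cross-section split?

At z = 15.6 mm: the r=10 sphere contributes a regular 8-gon of circumradius √(10²−5.6²) = 8.285; the cone at (7, 9): at t=0.900 of its height the radius interpolates to r₁+(r₂−r₁)t = 1.900, giving a regular 8-gon of that circumradius; Taking the union: the 2 present regions are separate (no shared area or edge), so areas and boundary lengths simply add and each stays a separate island — 2 connected regions; the cone at (-2.5, 11.5) (r1=9→r2=6.5) has section circumradius 6.926 here — a regular 8-gon; Combining (union): the regions partially overlap (shared area 15.13 mm²), so overlapping operands fuse into one piece — 2 connected regions. The result has 2 disconnected regions.

2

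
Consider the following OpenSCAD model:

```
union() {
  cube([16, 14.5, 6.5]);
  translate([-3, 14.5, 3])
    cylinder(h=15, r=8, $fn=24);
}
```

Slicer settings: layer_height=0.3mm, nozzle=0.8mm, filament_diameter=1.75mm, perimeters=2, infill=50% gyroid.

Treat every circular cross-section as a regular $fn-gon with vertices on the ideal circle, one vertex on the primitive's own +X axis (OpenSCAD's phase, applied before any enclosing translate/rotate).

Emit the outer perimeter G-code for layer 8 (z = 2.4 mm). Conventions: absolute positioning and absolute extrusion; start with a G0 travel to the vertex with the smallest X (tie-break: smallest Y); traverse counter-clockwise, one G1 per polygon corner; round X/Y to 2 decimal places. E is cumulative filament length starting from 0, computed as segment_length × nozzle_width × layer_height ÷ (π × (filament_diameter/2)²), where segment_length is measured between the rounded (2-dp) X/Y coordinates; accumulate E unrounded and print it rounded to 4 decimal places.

G0 X0.00 Y0.00 Z2.40
G1 X16.00 Y0.00 E1.5965
G1 X16.00 Y14.50 E3.0433
G1 X0.00 Y14.50 E4.6398
G1 X0.00 Y0.00 E6.0866

At z = 2.4 mm: the cube is present — its section is the full 16×14.5 rectangle; the cylinder at (-3, 14.5) does not reach this height (z outside [3, 18]); Combining (union): only the 16×14.5 cube is present, so the union is just that shape — 1 connected region. The outline is a single polygon with 4 vertices. Extrusion per mm of travel: 0.8 × 0.3 / (π × 0.875²) = 0.099780. Accumulating E over each segment gives final E = 6.0866.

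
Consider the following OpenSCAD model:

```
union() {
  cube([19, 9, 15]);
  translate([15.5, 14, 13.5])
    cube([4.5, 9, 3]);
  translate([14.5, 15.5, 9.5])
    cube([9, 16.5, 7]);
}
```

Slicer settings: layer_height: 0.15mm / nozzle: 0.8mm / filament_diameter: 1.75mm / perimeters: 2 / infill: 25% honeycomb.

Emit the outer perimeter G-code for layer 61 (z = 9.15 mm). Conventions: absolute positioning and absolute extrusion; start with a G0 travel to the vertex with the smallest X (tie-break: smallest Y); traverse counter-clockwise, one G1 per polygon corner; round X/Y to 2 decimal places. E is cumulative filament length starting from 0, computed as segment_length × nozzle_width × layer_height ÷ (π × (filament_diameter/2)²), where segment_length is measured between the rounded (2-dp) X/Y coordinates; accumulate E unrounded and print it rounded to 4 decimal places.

At z = 9.15 mm: the cube is present — its section is the full 19×9 rectangle; the cube at (15.5, 14) is absent (z outside [13.5, 16.5]); the cube at (14.5, 15.5) is not intersected at this z (z outside [9.5, 16.5]); Merging all regions: only the 19×9 cube is present, so the union is just that shape — 1 connected region. The outline is a single polygon with 4 vertices. Extrusion per mm of travel: 0.8 × 0.15 / (π × 0.875²) = 0.049890. Accumulating E over each segment gives final E = 2.7939.

G0 X0.00 Y0.00 Z9.15
G1 X19.00 Y0.00 E0.9479
G1 X19.00 Y9.00 E1.3969
G1 X0.00 Y9.00 E2.3448
G1 X0.00 Y0.00 E2.7939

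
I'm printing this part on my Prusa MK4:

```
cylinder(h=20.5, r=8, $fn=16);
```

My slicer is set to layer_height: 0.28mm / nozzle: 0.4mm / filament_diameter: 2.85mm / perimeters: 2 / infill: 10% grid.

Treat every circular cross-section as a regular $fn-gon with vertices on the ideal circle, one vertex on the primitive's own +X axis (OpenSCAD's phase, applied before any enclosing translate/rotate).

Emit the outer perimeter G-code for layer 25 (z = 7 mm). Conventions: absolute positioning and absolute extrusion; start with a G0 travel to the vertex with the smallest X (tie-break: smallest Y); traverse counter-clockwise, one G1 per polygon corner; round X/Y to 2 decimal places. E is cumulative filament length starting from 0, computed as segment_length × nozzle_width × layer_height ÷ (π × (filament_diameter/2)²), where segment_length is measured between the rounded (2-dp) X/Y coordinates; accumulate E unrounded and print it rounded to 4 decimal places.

At z = 7 mm: the r=8 cylinder gives a regular 16-gon of circumradius 8 (constant along its height). The outline is a single polygon with 16 vertices. Extrusion per mm of travel: 0.4 × 0.28 / (π × 1.425²) = 0.017557. Accumulating E over each segment gives final E = 0.8769.

G0 X-8.00 Y0.00 Z7.00
G1 X-7.39 Y-3.06 E0.0548
G1 X-5.66 Y-5.66 E0.1096
G1 X-3.06 Y-7.39 E0.1644
G1 X0.00 Y-8.00 E0.2192
G1 X3.06 Y-7.39 E0.2740
G1 X5.66 Y-5.66 E0.3288
G1 X7.39 Y-3.06 E0.3837
G1 X8.00 Y0.00 E0.4384
G1 X7.39 Y3.06 E0.4932
G1 X5.66 Y5.66 E0.5480
G1 X3.06 Y7.39 E0.6029
G1 X0.00 Y8.00 E0.6577
G1 X-3.06 Y7.39 E0.7124
G1 X-5.66 Y5.66 E0.7673
G1 X-7.39 Y3.06 E0.8221
G1 X-8.00 Y0.00 E0.8769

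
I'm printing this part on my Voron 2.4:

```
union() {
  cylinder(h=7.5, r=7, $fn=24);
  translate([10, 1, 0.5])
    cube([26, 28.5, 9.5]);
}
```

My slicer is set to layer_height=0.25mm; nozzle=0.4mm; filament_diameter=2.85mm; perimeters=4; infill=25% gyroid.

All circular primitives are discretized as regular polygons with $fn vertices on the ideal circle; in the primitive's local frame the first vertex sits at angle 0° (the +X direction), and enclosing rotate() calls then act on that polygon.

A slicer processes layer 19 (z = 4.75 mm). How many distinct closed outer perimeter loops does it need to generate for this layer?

At z = 4.75 mm: the r=7 cylinder contributes a regular 24-gon of circumradius 7; the 26×28.5 cube at (10, 1) contributes its full rectangle; Taking the union: the 2 present regions are separate (no shared area or edge), so areas and boundary lengths simply add and each stays a separate island — 2 connected regions. The result has 2 disconnected regions.

2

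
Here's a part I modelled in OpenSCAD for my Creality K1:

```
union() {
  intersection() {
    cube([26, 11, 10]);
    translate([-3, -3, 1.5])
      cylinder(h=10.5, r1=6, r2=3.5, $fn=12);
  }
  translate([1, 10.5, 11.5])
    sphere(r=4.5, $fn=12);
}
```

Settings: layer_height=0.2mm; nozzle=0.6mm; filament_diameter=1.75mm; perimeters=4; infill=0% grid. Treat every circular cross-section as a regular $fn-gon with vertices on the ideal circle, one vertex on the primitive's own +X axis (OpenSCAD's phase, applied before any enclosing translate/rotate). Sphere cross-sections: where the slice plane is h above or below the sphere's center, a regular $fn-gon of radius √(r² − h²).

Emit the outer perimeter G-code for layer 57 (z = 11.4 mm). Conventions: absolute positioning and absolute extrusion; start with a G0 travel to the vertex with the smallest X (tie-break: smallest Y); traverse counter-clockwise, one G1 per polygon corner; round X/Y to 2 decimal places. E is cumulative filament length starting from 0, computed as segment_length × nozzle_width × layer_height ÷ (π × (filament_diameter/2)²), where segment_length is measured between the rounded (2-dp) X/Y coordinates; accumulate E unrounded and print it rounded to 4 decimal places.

G0 X-3.50 Y10.50 Z11.40
G1 X-2.90 Y8.25 E0.1162
G1 X-1.25 Y6.60 E0.2326
G1 X1.00 Y6.00 E0.3488
G1 X3.25 Y6.60 E0.4649
G1 X4.90 Y8.25 E0.5814
G1 X5.50 Y10.50 E0.6975
G1 X4.90 Y12.75 E0.8137
G1 X3.25 Y14.40 E0.9301
G1 X1.00 Y15.00 E1.0463
G1 X-1.25 Y14.40 E1.1625
G1 X-2.90 Y12.75 E1.2789
G1 X-3.50 Y10.50 E1.3951

At z = 11.4 mm: the cube is not intersected at this z (z outside [0, 10]); the cone at (-3, -3): at t=0.943 of its height the radius interpolates to r₁+(r₂−r₁)t = 3.643, giving a regular 12-gon of that circumradius; Taking the intersection: at least one operand is absent at this height, so nothing remains; the r=4.5 sphere at (1, 10.5) contributes a regular 12-gon of circumradius √(4.5²−0.1²) = 4.499; Taking the union: only the r=4.5 sphere at (1, 10.5) is present, so the union is just that shape — 1 connected region. The outline is a single polygon with 12 vertices. Extrusion per mm of travel: 0.6 × 0.2 / (π × 0.875²) = 0.049890. Accumulating E over each segment gives final E = 1.3951.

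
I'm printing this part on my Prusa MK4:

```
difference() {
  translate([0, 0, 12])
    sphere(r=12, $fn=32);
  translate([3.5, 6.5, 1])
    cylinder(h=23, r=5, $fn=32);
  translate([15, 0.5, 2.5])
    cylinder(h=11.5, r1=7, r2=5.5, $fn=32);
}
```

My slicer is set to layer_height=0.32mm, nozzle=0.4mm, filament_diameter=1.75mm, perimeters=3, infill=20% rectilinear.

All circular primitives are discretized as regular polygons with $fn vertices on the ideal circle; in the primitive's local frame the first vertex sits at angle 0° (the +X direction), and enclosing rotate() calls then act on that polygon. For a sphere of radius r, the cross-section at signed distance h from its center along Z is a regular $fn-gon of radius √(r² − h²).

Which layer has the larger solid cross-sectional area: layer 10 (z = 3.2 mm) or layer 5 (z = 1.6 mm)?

layer 10 (z = 3.2 mm)

Layer 10 (z = 3.2): the r=12 sphere slices to a regular 32-gon of circumradius 8.158 (√(r²−h²) with h=8.8 from center) (area = (32/2)·8.158²·sin(360°/32) = 207.76 mm²); the cylinder at (3.5, 6.5): section is a regular 32-gon, circumradius r=5 (area = (32/2)·5.000²·sin(360°/32) = 78.04 mm²); the cone at (15, 0.5) contributes a regular 32-gon of circumradius 6.909 (interpolated between r1=7 and r2=5.5 at t=0.061) (area = (32/2)·6.909²·sin(360°/32) = 148.99 mm²); After the difference (first − rest): starting from the r=12 sphere (207.76 mm²), the r=5 cylinder at (3.5, 6.5) partially overlaps it — only the 41.13 mm² overlap (of its 78.04 mm²) is removed, clipping the outline; the cone at (15, 0.5) partially overlaps it — only the 0.01 mm² overlap (of its 148.99 mm²) is removed, clipping the outline — area = 166.62 mm². So its area = 166.62 mm². Layer 5 (z = 1.6): the r=12 sphere contributes a regular 32-gon of circumradius √(12²−10.4²) = 5.987 (area = (32/2)·5.987²·sin(360°/32) = 111.87 mm²); the r=5 cylinder at (3.5, 6.5) contributes a regular 32-gon of circumradius 5 (area = (32/2)·5.000²·sin(360°/32) = 78.04 mm²); the cone at (15, 0.5) is not intersected at this z (z outside [2.5, 14]); Taking the first minus the rest: starting from the r=12 sphere (111.87 mm²), the r=5 cylinder at (3.5, 6.5) partially overlaps it — only the 19.85 mm² overlap (of its 78.04 mm²) is removed, clipping the outline — area = 92.02 mm². So its area = 92.02 mm². Layer 10 is larger (166.62 vs 92.02 mm²).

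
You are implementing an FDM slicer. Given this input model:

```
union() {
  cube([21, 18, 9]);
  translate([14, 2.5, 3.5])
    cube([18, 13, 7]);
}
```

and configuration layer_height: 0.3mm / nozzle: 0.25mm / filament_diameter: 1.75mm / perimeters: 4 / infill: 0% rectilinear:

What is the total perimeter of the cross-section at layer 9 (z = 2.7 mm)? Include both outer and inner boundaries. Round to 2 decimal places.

78.00 mm

At z = 2.7 mm: the cube is present — its section is the full 21×18 rectangle (perimeter 78.00 mm); the cube at (14, 2.5) is absent (z outside [3.5, 10.5]); Taking the union: only the 21×18 cube is present, so the union is just that shape — boundary = 78.00 mm. Overall, the cross-section is a single solid region. Total boundary length (outer) = 78.00 mm.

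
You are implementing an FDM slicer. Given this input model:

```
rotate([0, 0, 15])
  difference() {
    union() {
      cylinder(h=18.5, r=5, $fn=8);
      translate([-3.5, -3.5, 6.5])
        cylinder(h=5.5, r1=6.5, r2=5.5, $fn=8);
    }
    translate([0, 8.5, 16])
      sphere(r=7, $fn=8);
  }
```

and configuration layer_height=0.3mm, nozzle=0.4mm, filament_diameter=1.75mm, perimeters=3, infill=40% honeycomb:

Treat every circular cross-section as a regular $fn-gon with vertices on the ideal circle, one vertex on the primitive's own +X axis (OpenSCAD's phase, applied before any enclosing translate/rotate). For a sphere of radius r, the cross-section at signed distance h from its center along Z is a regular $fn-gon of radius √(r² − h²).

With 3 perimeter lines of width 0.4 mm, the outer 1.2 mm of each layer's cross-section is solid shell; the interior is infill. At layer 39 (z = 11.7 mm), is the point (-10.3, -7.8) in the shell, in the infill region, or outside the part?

At z = 11.7 mm: the cylinder: section is a regular 8-gon, circumradius r=5; the cone at (-3.5, -3.5) (r1=6.5→r2=5.5) has section circumradius 5.555 here — a regular 8-gon; Taking the union: the regions partially overlap (shared area 31.45 mm²), so overlapping operands fuse into one piece — 1 connected region; the r=7 sphere at (0, 8.5) slices to a regular 8-gon of circumradius 5.524 (√(r²−h²) with h=4.3 from center); Subtracting the remaining from the first: starting from the result so far, the r=7 sphere at (0, 8.5) partially overlaps it — only the 4.94 mm² overlap (of its 86.30 mm²) is removed, clipping the outline — 1 connected region; (rotated 15° about Z; rotation is an isometry so areas/perimeters/island counts are preserved). Overall, the cross-section is a single solid region. Undo the 15° rotation: the query point maps to (-11.968, -4.868) in the un-rotated model frame. The nearest boundary edge runs (-7.43, -7.43)→(-9.05, -3.50); distance from the point to it = 3.22 mm. The point is not inside any of the regions above, so it lies outside the cross-section (3.22 mm from the nearest boundary).

outside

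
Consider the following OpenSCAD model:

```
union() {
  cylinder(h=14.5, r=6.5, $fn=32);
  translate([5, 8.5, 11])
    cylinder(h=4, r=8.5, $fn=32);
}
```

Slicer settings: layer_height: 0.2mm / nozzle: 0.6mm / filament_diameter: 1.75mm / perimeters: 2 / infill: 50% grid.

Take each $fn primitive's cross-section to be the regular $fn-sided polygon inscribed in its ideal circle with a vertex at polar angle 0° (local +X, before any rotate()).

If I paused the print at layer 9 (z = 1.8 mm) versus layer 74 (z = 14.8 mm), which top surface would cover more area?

layer 74 (z = 14.8 mm)

Layer 9 (z = 1.8): the r=6.5 cylinder gives a regular 32-gon of circumradius 6.5 (constant along its height) (area = (32/2)·6.500²·sin(360°/32) = 131.88 mm²); the cylinder at (5, 8.5) is not intersected at this z (z outside [11, 15]); Combining (union): only the r=6.5 cylinder is present, so the union is just that shape — area = 131.88 mm². So its area = 131.88 mm². Layer 74 (z = 14.8): the cylinder is not intersected at this z (z outside [0, 14.5]); the r=8.5 cylinder at (5, 8.5) contributes a regular 32-gon of circumradius 8.5 (area = (32/2)·8.500²·sin(360°/32) = 225.52 mm²); Merging all regions: only the r=8.5 cylinder at (5, 8.5) is present, so the union is just that shape — area = 225.52 mm². So its area = 225.52 mm². Layer 74 is larger (225.52 vs 131.88 mm²).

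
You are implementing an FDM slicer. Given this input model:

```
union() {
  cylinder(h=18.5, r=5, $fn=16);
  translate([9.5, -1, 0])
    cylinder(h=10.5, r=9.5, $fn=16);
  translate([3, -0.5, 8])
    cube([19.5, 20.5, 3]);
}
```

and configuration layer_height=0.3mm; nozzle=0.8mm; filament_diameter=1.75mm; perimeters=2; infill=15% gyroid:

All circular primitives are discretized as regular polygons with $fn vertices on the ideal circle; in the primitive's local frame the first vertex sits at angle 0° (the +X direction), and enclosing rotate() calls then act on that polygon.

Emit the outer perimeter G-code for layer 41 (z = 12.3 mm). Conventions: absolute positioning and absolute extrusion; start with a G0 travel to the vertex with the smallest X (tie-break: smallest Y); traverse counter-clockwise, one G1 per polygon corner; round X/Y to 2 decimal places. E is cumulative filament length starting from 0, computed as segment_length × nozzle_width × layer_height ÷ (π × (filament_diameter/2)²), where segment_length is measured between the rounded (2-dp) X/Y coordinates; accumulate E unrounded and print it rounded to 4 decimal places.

At z = 12.3 mm: the r=5 cylinder gives a regular 16-gon of circumradius 5 (constant along its height); the cylinder at (9.5, -1) is not intersected at this z (z outside [0, 10.5]); the cube at (3, -0.5) is not intersected at this z (z outside [8, 11]); Combining (union): only the r=5 cylinder is present, so the union is just that shape — 1 connected region. The outline is a single polygon with 16 vertices. Extrusion per mm of travel: 0.8 × 0.3 / (π × 0.875²) = 0.099780. Accumulating E over each segment gives final E = 3.1154.

G0 X-5.00 Y0.00 Z12.30
G1 X-4.62 Y-1.91 E0.1943
G1 X-3.54 Y-3.54 E0.3894
G1 X-1.91 Y-4.62 E0.5845
G1 X0.00 Y-5.00 E0.7788
G1 X1.91 Y-4.62 E0.9732
G1 X3.54 Y-3.54 E1.1683
G1 X4.62 Y-1.91 E1.3634
G1 X5.00 Y0.00 E1.5577
G1 X4.62 Y1.91 E1.7520
G1 X3.54 Y3.54 E1.9471
G1 X1.91 Y4.62 E2.1422
G1 X0.00 Y5.00 E2.3365
G1 X-1.91 Y4.62 E2.5308
G1 X-3.54 Y3.54 E2.7259
G1 X-4.62 Y1.91 E2.9210
G1 X-5.00 Y0.00 E3.1154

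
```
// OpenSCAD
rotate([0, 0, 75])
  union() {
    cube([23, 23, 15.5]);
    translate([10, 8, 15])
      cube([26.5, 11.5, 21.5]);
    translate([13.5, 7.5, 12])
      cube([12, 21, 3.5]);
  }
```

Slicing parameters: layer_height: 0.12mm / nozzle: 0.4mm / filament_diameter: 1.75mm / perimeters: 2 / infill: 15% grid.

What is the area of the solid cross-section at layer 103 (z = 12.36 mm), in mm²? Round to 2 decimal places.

633.75 mm²

At z = 12.36 mm: the cube (footprint 23×23) is included at this height (area 529.00 mm²); the cube at (10, 8) is absent (z outside [15, 36.5]); the cube at (13.5, 7.5) is present — its section is the full 12×21 rectangle (area 252.00 mm²); Combining (union): the regions partially overlap — summed areas 781.00 mm² minus the doubly-counted overlap 147.25 mm² gives 633.75 mm² — area = 633.75 mm²; (rotated 75° about Z; rotation is an isometry so areas/perimeters/island counts are preserved). Overall, the cross-section is a single solid region. Net area = 633.75 mm².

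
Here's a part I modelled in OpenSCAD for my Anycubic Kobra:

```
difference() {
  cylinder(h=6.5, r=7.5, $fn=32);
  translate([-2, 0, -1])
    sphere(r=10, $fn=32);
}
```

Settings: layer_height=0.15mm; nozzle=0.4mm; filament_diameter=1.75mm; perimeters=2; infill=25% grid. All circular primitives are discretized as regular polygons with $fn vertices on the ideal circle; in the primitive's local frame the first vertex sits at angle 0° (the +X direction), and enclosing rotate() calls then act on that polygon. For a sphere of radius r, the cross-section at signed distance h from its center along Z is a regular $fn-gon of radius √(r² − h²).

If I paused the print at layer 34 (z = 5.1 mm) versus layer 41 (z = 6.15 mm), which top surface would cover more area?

layer 41 (z = 6.15 mm)

Layer 34 (z = 5.1): the cylinder: section is a regular 32-gon, circumradius r=7.5 (area = (32/2)·7.500²·sin(360°/32) = 175.58 mm²); the r=10 sphere at (-2, 0) contributes a regular 32-gon of circumradius √(10²−6.1²) = 7.924 (area = (32/2)·7.924²·sin(360°/32) = 196.00 mm²); Subtracting the remaining from the first: starting from the r=7.5 cylinder (175.58 mm²), the r=10 sphere at (-2, 0) partially overlaps it — only the 154.44 mm² overlap (of its 196.00 mm²) is removed, clipping the outline — area = 21.14 mm². So its area = 21.14 mm². Layer 41 (z = 6.15): the r=7.5 cylinder gives a regular 32-gon of circumradius 7.5 (constant along its height) (area = (32/2)·7.500²·sin(360°/32) = 175.58 mm²); the r=10 sphere at (-2, 0) contributes a regular 32-gon of circumradius √(10²−7.15²) = 6.991 (area = (32/2)·6.991²·sin(360°/32) = 152.57 mm²); Subtracting the remaining from the first: starting from the r=7.5 cylinder (175.58 mm²), the r=10 sphere at (-2, 0) partially overlaps it — only the 134.33 mm² overlap (of its 152.57 mm²) is removed, clipping the outline — area = 41.25 mm². So its area = 41.25 mm². Layer 41 is larger (41.25 vs 21.14 mm²).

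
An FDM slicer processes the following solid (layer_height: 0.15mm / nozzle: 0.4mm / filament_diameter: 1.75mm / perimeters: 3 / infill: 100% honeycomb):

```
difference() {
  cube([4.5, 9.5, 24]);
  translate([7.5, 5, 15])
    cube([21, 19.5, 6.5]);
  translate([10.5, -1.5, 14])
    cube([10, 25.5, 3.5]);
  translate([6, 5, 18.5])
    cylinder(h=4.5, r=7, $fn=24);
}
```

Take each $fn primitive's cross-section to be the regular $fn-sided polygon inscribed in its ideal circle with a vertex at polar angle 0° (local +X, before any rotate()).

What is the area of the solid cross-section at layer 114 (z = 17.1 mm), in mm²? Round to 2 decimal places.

42.75 mm²

At z = 17.1 mm: the cube (footprint 4.5×9.5) is included at this height (area 42.75 mm²); the 21×19.5 cube at (7.5, 5) contributes its full rectangle (area 409.50 mm²); the 10×25.5 cube at (10.5, -1.5) contributes its full rectangle (area 255.00 mm²); the cylinder at (6, 5) is not intersected at this z (z outside [18.5, 23]); Subtracting the remaining from the first: starting from the 4.5×9.5 cube (42.75 mm²), the 21×19.5 cube at (7.5, 5) misses the remaining region (no effect); the 10×25.5 cube at (10.5, -1.5) misses the remaining region (no effect) — area = 42.75 mm². Overall, the cross-section is a single solid region. Net area = 42.75 mm².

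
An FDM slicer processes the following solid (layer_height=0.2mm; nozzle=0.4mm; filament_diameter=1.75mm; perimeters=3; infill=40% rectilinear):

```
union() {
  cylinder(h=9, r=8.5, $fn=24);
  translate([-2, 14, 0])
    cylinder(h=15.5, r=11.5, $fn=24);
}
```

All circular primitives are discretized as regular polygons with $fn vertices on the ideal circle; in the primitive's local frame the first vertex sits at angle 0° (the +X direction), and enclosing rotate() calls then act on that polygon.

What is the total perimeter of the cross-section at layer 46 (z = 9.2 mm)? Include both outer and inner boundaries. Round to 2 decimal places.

At z = 9.2 mm: the cylinder is absent (z outside [0, 9]); the cylinder at (-2, 14): section is a regular 24-gon, circumradius r=11.5 (perimeter = 2·24·11.500·sin(180°/24) = 72.05 mm); Taking the union: only the r=11.5 cylinder at (-2, 14) is present, so the union is just that shape — boundary = 72.05 mm. Overall, the cross-section is a single solid region. Total boundary length (outer) = 72.05 mm.

72.05 mm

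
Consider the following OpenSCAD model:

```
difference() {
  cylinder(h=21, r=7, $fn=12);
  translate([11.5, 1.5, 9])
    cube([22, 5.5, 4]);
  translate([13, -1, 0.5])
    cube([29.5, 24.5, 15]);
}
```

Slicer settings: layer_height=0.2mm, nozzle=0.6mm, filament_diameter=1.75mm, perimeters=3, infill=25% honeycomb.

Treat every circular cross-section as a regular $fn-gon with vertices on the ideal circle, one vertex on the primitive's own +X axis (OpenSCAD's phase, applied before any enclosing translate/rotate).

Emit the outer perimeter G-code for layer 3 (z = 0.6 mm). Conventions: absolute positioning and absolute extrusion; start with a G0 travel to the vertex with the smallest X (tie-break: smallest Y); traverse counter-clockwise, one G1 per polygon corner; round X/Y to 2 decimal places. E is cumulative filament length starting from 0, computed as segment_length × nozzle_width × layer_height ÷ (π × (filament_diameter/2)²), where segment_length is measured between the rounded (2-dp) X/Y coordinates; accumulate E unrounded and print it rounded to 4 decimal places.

At z = 0.6 mm: the r=7 cylinder contributes a regular 12-gon of circumradius 7; the cube at (11.5, 1.5) does not reach this height (z outside [9, 13]); the cube at (13, -1) (footprint 29.5×24.5) is included at this height; Taking the first minus the rest: starting from the r=7 cylinder, the 29.5×24.5 cube at (13, -1) misses the remaining region (no effect) — 1 connected region. The outline is a single polygon with 12 vertices. Extrusion per mm of travel: 0.6 × 0.2 / (π × 0.875²) = 0.049890. Accumulating E over each segment gives final E = 2.1689.

G0 X-7.00 Y0.00 Z0.60
G1 X-6.06 Y-3.50 E0.1808
G1 X-3.50 Y-6.06 E0.3614
G1 X0.00 Y-7.00 E0.5422
G1 X3.50 Y-6.06 E0.7230
G1 X6.06 Y-3.50 E0.9037
G1 X7.00 Y0.00 E1.0845
G1 X6.06 Y3.50 E1.2653
G1 X3.50 Y6.06 E1.4459
G1 X0.00 Y7.00 E1.6267
G1 X-3.50 Y6.06 E1.8075
G1 X-6.06 Y3.50 E1.9881
G1 X-7.00 Y0.00 E2.1689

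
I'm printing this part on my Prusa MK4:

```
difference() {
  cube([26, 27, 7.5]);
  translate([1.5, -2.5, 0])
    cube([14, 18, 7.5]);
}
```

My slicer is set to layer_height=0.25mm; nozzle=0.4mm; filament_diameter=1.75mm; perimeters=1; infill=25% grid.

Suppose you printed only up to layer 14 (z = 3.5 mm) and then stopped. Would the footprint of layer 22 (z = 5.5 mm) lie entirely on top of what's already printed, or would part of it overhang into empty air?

Compare the two slices. At z = 3.5: the cube (footprint 26×27) is included at this height (area 702.00 mm²); the 14×18 cube at (1.5, -2.5) contributes its full rectangle (area 252.00 mm²); Subtracting the remaining from the first: starting from the 26×27 cube (702.00 mm²), the 14×18 cube at (1.5, -2.5) partially overlaps it — only the 217.00 mm² overlap (of its 252.00 mm²) is removed, clipping the outline — area = 485.00 mm². At z = 5.5: the cube (footprint 26×27) is included at this height (area 702.00 mm²); the cube at (1.5, -2.5) (footprint 14×18) is included at this height (area 252.00 mm²); Subtracting the remaining from the first: starting from the 26×27 cube (702.00 mm²), the 14×18 cube at (1.5, -2.5) partially overlaps it — only the 217.00 mm² overlap (of its 252.00 mm²) is removed, clipping the outline — area = 485.00 mm². Checking containment: the cross-section at z = 5.5 is a subset of the cross-section at z = 3.5.

entirely on top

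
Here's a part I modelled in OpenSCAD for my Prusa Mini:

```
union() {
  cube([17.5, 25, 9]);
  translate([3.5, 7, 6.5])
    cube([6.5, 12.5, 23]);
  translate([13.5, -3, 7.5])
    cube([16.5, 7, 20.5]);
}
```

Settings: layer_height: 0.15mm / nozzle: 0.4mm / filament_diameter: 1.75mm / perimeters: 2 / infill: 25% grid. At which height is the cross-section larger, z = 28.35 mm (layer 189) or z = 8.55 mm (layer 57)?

layer 57 (z = 8.55 mm)

Layer 189 (z = 28.35): the cube is absent (z outside [0, 9]); the 6.5×12.5 cube at (3.5, 7) contributes its full rectangle (area 81.25 mm²); the cube at (13.5, -3) does not reach this height (z outside [7.5, 28]); Combining (union): only the 6.5×12.5 cube at (3.5, 7) is present, so the union is just that shape — area = 81.25 mm². So its area = 81.25 mm². Layer 57 (z = 8.55): the cube (footprint 17.5×25) is included at this height (area 437.50 mm²); the 6.5×12.5 cube at (3.5, 7) contributes its full rectangle (area 81.25 mm²); the 16.5×7 cube at (13.5, -3) contributes its full rectangle (area 115.50 mm²); Taking the union: the regions partially overlap — summed areas 634.25 mm² minus the doubly-counted overlap 97.25 mm² gives 537.00 mm² — area = 537.00 mm². So its area = 537.00 mm². Layer 57 is larger (537.00 vs 81.25 mm²).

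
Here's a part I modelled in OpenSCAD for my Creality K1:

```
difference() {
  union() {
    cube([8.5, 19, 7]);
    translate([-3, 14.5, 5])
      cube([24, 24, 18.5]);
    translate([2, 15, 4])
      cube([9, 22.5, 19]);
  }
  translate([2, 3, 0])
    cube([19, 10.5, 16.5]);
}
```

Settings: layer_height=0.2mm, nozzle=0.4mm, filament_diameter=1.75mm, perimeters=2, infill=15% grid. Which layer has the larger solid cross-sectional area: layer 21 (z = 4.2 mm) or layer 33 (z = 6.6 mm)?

Layer 21 (z = 4.2): the cube (footprint 8.5×19) is included at this height (area 161.50 mm²); the cube at (-3, 14.5) is not intersected at this z (z outside [5, 23.5]); the cube at (2, 15) (footprint 9×22.5) is included at this height (area 202.50 mm²); Combining (union): the regions partially overlap — summed areas 364.00 mm² minus the doubly-counted overlap 26.00 mm² gives 338.00 mm² — area = 338.00 mm²; the cube at (2, 3) is present — its section is the full 19×10.5 rectangle (area 199.50 mm²); After the difference (first − rest): starting from the result so far (338.00 mm²), the 19×10.5 cube at (2, 3) partially overlaps it — only the 68.25 mm² overlap (of its 199.50 mm²) is removed, clipping the outline — area = 269.75 mm². So its area = 269.75 mm². Layer 33 (z = 6.6): the 8.5×19 cube contributes its full rectangle (area 161.50 mm²); the cube at (-3, 14.5) is present — its section is the full 24×24 rectangle (area 576.00 mm²); the 9×22.5 cube at (2, 15) contributes its full rectangle (area 202.50 mm²); Taking the union: the regions partially overlap — summed areas 940.00 mm² minus the doubly-counted overlap 240.75 mm² gives 699.25 mm² — area = 699.25 mm²; the 19×10.5 cube at (2, 3) contributes its full rectangle (area 199.50 mm²); Subtracting the remaining from the first: starting from that combined region (699.25 mm²), the 19×10.5 cube at (2, 3) partially overlaps it — only the 68.25 mm² overlap (of its 199.50 mm²) is removed, clipping the outline — area = 631.00 mm². So its area = 631.00 mm². Layer 33 is larger (631.00 vs 269.75 mm²).

layer 33 (z = 6.6 mm)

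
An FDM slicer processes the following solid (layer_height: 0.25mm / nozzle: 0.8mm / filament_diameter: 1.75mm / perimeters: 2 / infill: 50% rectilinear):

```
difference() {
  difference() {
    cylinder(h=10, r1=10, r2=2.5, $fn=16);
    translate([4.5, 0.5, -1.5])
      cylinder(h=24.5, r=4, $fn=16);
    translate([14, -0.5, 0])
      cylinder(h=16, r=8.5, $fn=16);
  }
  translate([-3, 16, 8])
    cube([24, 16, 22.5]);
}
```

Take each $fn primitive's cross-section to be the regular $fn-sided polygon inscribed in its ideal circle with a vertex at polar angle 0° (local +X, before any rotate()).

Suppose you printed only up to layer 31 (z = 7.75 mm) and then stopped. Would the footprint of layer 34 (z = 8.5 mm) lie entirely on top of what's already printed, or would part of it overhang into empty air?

entirely on top

Compare the two slices. At z = 7.75: the cone contributes a regular 16-gon of circumradius 4.188 (interpolated between r1=10 and r2=2.5 at t=0.775) (area = (16/2)·4.188²·sin(360°/16) = 53.68 mm²); the cylinder at (4.5, 0.5): section is a regular 16-gon, circumradius r=4 (area = (16/2)·4.000²·sin(360°/16) = 48.98 mm²); the r=8.5 cylinder at (14, -0.5) gives a regular 16-gon of circumradius 8.5 (constant along its height) (area = (16/2)·8.500²·sin(360°/16) = 221.19 mm²); Taking the first minus the rest: starting from the cone (53.68 mm²), the r=4 cylinder at (4.5, 0.5) partially overlaps it — only the 16.72 mm² overlap (of its 48.98 mm²) is removed, clipping the outline; the r=8.5 cylinder at (14, -0.5) misses the remaining region (no effect) — area = 36.96 mm²; the cube at (-3, 16) does not reach this height (z outside [8, 30.5]); After the difference (first − rest): none of the subtracted shapes is present at this height, so the result so far is unchanged — area = 36.96 mm². At z = 8.5: the cone: at t=0.850 of its height the radius interpolates to r₁+(r₂−r₁)t = 3.625, giving a regular 16-gon of that circumradius (area = (16/2)·3.625²·sin(360°/16) = 40.23 mm²); the r=4 cylinder at (4.5, 0.5) gives a regular 16-gon of circumradius 4 (constant along its height) (area = (16/2)·4.000²·sin(360°/16) = 48.98 mm²); the r=8.5 cylinder at (14, -0.5) gives a regular 16-gon of circumradius 8.5 (constant along its height) (area = (16/2)·8.500²·sin(360°/16) = 221.19 mm²); Taking the first minus the rest: starting from the cone (40.23 mm²), the r=4 cylinder at (4.5, 0.5) partially overlaps it — only the 12.57 mm² overlap (of its 48.98 mm²) is removed, clipping the outline; the r=8.5 cylinder at (14, -0.5) misses the remaining region (no effect) — area = 27.66 mm²; the cube at (-3, 16) (footprint 24×16) is included at this height (area 384.00 mm²); After the difference (first − rest): starting from that combined region (27.66 mm²), the 24×16 cube at (-3, 16) misses the remaining region (no effect) — area = 27.66 mm². Checking containment: the cross-section at z = 8.5 is a subset of the cross-section at z = 7.75.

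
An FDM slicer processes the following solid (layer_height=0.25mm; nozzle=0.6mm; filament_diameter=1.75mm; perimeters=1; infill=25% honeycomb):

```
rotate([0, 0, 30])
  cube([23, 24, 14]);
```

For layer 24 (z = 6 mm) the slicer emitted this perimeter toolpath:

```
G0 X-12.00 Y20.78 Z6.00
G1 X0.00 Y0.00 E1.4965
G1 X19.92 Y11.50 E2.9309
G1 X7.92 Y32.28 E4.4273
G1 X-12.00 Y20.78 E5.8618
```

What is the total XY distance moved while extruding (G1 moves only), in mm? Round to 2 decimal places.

93.99 mm

Sum the Euclidean lengths of each G1 segment: total = 93.99 mm.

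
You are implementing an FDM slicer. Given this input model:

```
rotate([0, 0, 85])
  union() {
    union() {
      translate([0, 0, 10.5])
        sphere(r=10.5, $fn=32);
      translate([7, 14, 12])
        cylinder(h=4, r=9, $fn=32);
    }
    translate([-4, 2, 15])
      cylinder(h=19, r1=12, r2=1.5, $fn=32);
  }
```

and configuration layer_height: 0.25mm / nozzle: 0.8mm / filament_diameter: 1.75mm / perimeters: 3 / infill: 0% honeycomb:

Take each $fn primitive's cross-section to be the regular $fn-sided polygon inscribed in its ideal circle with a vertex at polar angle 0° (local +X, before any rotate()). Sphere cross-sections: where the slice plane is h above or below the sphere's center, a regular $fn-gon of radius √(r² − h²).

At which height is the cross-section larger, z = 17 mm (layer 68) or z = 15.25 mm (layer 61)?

Layer 68 (z = 17): the r=10.5 sphere slices to a regular 32-gon of circumradius 8.246 (√(r²−h²) with h=6.5 from center) (area = (32/2)·8.246²·sin(360°/32) = 212.26 mm²); the cylinder at (7, 14) is absent (z outside [12, 16]); Merging all regions: only the r=10.5 sphere is present, so the union is just that shape — area = 212.26 mm²; the cone at (-4, 2) contributes a regular 32-gon of circumradius 10.895 (interpolated between r1=12 and r2=1.5 at t=0.105) (area = (32/2)·10.895²·sin(360°/32) = 370.50 mm²); Merging all regions: the regions partially overlap — summed areas 582.76 mm² minus the doubly-counted overlap 191.12 mm² gives 391.64 mm² — area = 391.64 mm²; (whole slice rotated 85° about Z — lengths, areas and connectivity unchanged). So its area = 391.64 mm². Layer 61 (z = 15.25): the r=10.5 sphere contributes a regular 32-gon of circumradius √(10.5²−4.75²) = 9.364 (area = (32/2)·9.364²·sin(360°/32) = 273.71 mm²); the cylinder at (7, 14): section is a regular 32-gon, circumradius r=9 (area = (32/2)·9.000²·sin(360°/32) = 252.84 mm²); Taking the union: the regions partially overlap — summed areas 526.55 mm² minus the doubly-counted overlap 17.05 mm² gives 509.50 mm² — area = 509.50 mm²; the cone at (-4, 2) (r1=12→r2=1.5) has section circumradius 11.862 here — a regular 32-gon (area = (32/2)·11.862²·sin(360°/32) = 439.20 mm²); Combining (union): the regions partially overlap — summed areas 948.69 mm² minus the doubly-counted overlap 269.71 mm² gives 678.98 mm² — area = 678.98 mm²; (rotated 85° about Z; rotation is an isometry so areas/perimeters/island counts are preserved). So its area = 678.98 mm². Layer 61 is larger (678.98 vs 391.64 mm²).

layer 61 (z = 15.25 mm)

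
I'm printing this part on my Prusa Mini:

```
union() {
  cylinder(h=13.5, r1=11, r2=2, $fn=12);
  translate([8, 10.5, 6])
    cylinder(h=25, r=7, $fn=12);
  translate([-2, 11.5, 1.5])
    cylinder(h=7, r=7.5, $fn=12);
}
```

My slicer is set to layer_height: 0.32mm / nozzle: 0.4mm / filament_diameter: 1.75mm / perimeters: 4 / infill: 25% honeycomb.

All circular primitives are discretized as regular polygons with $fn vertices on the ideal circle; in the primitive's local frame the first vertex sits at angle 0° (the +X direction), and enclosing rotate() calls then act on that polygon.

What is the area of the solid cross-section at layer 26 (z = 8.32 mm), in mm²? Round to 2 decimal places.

373.38 mm²

At z = 8.32 mm: the cone: at t=0.616 of its height the radius interpolates to r₁+(r₂−r₁)t = 5.453, giving a regular 12-gon of that circumradius (area = (12/2)·5.453²·sin(360°/12) = 89.22 mm²); the r=7 cylinder at (8, 10.5) contributes a regular 12-gon of circumradius 7 (area = (12/2)·7.000²·sin(360°/12) = 147.00 mm²); the r=7.5 cylinder at (-2, 11.5) contributes a regular 12-gon of circumradius 7.5 (area = (12/2)·7.500²·sin(360°/12) = 168.75 mm²); Combining (union): the regions partially overlap — summed areas 404.97 mm² minus the doubly-counted overlap 31.59 mm² gives 373.38 mm² — area = 373.38 mm². Overall, the cross-section is a single solid region. Net area = 373.38 mm².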